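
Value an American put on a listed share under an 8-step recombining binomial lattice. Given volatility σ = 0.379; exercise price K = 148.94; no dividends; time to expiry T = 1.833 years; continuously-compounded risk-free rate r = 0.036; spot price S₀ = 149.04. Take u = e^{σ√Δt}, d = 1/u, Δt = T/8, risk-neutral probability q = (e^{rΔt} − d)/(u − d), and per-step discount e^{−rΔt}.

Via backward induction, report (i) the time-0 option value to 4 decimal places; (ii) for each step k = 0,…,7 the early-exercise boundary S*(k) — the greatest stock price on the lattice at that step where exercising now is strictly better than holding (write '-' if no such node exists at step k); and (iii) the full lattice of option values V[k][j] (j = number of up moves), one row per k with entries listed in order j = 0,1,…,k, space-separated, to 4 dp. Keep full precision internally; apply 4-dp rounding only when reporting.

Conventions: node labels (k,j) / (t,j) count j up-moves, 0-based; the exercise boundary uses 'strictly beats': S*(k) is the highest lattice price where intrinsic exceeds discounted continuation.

price = 25.2640
boundary = - - - 86.4846 72.1358 86.4846 103.6876 124.3125
tree:
25.2640
35.3441 14.6709
47.8675 22.2522 6.6287
62.4554 32.7335 11.1678 1.7763
76.8042 46.3340 18.4176 3.4277 0.0000
88.7723 62.4554 29.4952 6.6141 0.0000 0.0000
98.7549 76.8042 45.2524 12.7628 0.0000 0.0000 0.0000
107.0812 88.7723 62.4554 24.6275 0.0000 0.0000 0.0000 0.0000
114.0260 98.7549 76.8042 45.2524 0.0000 0.0000 0.0000 0.0000 0.0000

params: Δt=0.22912 u=1.19891 d=0.83409 q=0.47747 e^(-rΔt)=0.99179
t_8 payoffs: 114.0260 98.7549 76.8042 45.2524 0.0000 0.0000 0.0000 0.0000 0.0000
t_7: node(7,0) S=41.8588 payoff=107.0812 vs cont=105.8577 → 107.0812 [stop]  node(7,1) S=60.1677 payoff=88.7723 vs cont=87.5489 → 88.7723 [stop]  node(7,2) S=86.4846 payoff=62.4554 vs cont=61.2319 → 62.4554 [stop]  node(7,3) S=124.3125 payoff=24.6275 vs cont=23.4513 → 24.6275 [stop]  node(7,4) S=178.6861 payoff=0.0000 vs cont=0.0000 → 0.0000 [wait]  node(7,5) S=256.8424 payoff=0.0000 vs cont=0.0000 → 0.0000 [wait]  node(7,6) S=369.1837 payoff=0.0000 vs cont=0.0000 → 0.0000 [wait]  node(7,7) S=530.6626 payoff=0.0000 vs cont=0.0000 → 0.0000 [wait]  ⇒ S*(7)=124.3125
t_6: node(6,0) S=50.1851 payoff=98.7549 vs cont=97.5314 → 98.7549 [stop]  node(6,1) S=72.1358 payoff=76.8042 vs cont=75.5807 → 76.8042 [stop]  node(6,2) S=103.6876 payoff=45.2524 vs cont=44.0289 → 45.2524 [stop]  node(6,3) S=149.0400 payoff=0.0000 vs cont=12.7628 → 12.7628 [wait]  node(6,4) S=214.2292 payoff=0.0000 vs cont=0.0000 → 0.0000 [wait]  node(6,5) S=307.9319 payoff=0.0000 vs cont=0.0000 → 0.0000 [wait]  node(6,6) S=442.6195 payoff=0.0000 vs cont=0.0000 → 0.0000 [wait]  ⇒ S*(6)=103.6876
t_5: node(5,0) S=60.1677 payoff=88.7723 vs cont=87.5489 → 88.7723 [stop]  node(5,1) S=86.4846 payoff=62.4554 vs cont=61.2319 → 62.4554 [stop]  node(5,2) S=124.3125 payoff=24.6275 vs cont=29.4952 → 29.4952 [wait]  node(5,3) S=178.6861 payoff=0.0000 vs cont=6.6141 → 6.6141 [wait]  node(5,4) S=256.8424 payoff=0.0000 vs cont=0.0000 → 0.0000 [wait]  node(5,5) S=369.1837 payoff=0.0000 vs cont=0.0000 → 0.0000 [wait]  ⇒ S*(5)=86.4846
t_4: node(4,0) S=72.1358 payoff=76.8042 vs cont=75.5807 → 76.8042 [stop]  node(4,1) S=103.6876 payoff=45.2524 vs cont=46.3340 → 46.3340 [wait]  node(4,2) S=149.0400 payoff=0.0000 vs cont=18.4176 → 18.4176 [wait]  node(4,3) S=214.2292 payoff=0.0000 vs cont=3.4277 → 3.4277 [wait]  node(4,4) S=307.9319 payoff=0.0000 vs cont=0.0000 → 0.0000 [wait]  ⇒ S*(4)=72.1358
t_3: node(3,0) S=86.4846 payoff=62.4554 vs cont=61.7441 → 62.4554 [stop]  node(3,1) S=124.3125 payoff=24.6275 vs cont=32.7335 → 32.7335 [wait]  node(3,2) S=178.6861 payoff=0.0000 vs cont=11.1678 → 11.1678 [wait]  node(3,3) S=256.8424 payoff=0.0000 vs cont=1.7763 → 1.7763 [wait]  ⇒ S*(3)=86.4846
t_2: node(2,0) S=103.6876 payoff=45.2524 vs cont=47.8675 → 47.8675 [wait]  node(2,1) S=149.0400 payoff=0.0000 vs cont=22.2522 → 22.2522 [wait]  node(2,2) S=214.2292 payoff=0.0000 vs cont=6.6287 → 6.6287 [wait]  ⇒ S*(2)=-
t_1: node(1,0) S=124.3125 payoff=24.6275 vs cont=35.3441 → 35.3441 [wait]  node(1,1) S=178.6861 payoff=0.0000 vs cont=14.6709 → 14.6709 [wait]  ⇒ S*(1)=-
t_0: node(0,0) S=149.0400 payoff=0.0000 vs cont=25.2640 → 25.2640 [wait]  ⇒ S*(0)=-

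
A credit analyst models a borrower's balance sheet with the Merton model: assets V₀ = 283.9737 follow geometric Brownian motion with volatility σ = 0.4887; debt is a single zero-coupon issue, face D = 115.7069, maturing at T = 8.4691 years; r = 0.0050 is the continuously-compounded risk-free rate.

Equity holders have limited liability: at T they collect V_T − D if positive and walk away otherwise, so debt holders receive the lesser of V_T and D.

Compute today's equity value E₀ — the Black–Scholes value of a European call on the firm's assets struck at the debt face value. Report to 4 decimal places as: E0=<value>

With assets at 283.9737 and a single debt payment of 115.7069 at 8.4691 years:
d₁ = [ln(V₀/D) + (r + σ²/2)T] / (σ√T)
   = [ln(283.9737/115.7069) + (0.0050 + 0.5·0.4887²)·8.4691] / (0.4887·√8.4691)
   = [0.897821 + 1.053673] / 1.422201 = 1.372165
d₂ = d₁ − σ√T = 1.372165 − 1.422201 = -0.050036
N(d₁) = 0.914994,  N(d₂) = 0.480047,  e^(−rT) = 0.958539
E₀ = V₀·N(d₁) − D·e^(−rT)·N(d₂)
   = 283.9737·0.914994 − 115.7069·0.958539·0.480047 = 206.592451

E0=206.5925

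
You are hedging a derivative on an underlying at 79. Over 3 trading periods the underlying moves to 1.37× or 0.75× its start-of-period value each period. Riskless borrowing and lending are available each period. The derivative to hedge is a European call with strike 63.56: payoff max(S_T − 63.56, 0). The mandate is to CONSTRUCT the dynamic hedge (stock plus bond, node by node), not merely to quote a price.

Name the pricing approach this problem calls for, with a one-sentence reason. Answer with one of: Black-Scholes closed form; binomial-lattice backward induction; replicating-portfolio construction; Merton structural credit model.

Key observation: the task asks for the hedge itself — share and bond holdings at every node of the 3-period tree on spot 79 with factors 1.37/0.75 — which is exactly what the replicating-portfolio construction produces.

framework: replicating-portfolio construction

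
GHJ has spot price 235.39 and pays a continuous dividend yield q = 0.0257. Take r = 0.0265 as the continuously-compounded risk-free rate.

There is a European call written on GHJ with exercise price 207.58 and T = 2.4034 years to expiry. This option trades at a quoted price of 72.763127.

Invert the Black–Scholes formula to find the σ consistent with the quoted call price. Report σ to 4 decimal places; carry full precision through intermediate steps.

At σ = 0.4656 the Black–Scholes value reproduces the quote:
σ√T = 0.4656·√2.4034 = 0.721815
d₁ = (ln(S/K) + (r−q+σ²/2)T) / (σ√T) = (ln(235.39/207.58) + (0.0265−0.0257+0.4656²/2)·2.4034) / 0.721815 = (0.125727 + 0.262431) / 0.721815 = 0.537753
d₂ = d₁ − σ√T = 0.537753 − 0.721815 = -0.184062
e^{−rT} = 0.938296
e^{−qT} = 0.940102
N(d₁) = 0.704626,  N(d₂) = 0.426982
V = S·e^{−qT}·N(d₁) − K·e^{−rT}·N(d₂) = 155.927080 − 83.163953 = 72.763127 (the quoted price), and the Black–Scholes price is strictly increasing in σ, so σ is unique

sigma = 0.4656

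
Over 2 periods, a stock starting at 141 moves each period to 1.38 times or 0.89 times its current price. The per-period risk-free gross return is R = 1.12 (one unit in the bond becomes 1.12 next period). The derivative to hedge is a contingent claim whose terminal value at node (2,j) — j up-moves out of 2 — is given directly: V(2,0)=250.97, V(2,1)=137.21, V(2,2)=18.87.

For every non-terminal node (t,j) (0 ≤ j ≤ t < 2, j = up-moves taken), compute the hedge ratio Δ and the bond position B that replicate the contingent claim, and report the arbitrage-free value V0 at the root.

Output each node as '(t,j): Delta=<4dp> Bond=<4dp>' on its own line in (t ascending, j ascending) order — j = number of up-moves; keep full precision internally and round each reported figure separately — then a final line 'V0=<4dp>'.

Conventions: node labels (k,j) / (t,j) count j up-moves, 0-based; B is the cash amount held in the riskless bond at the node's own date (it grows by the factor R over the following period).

(0,0): Delta=-1.4979 Bond=325.3368
(1,0): Delta=-1.8501 Bond=408.5672
(1,1): Delta=-1.2412 Bond=314.4233
V0=114.1309

No-arbitrage ⇒ martingale measure with p* = (R−d)/(u−d) = 0.4694.
Payoffs at expiry: V(2,0)=250.9700, V(2,1)=137.2100, V(2,2)=18.8700
  t=1,j=0: stock 125.4900 → up 173.1762 (V=137.2100), down 111.6861 (V=250.9700). Price 176.4040; hedge Δ=-1.8501, bond B=408.5672.
  t=1,j=1: stock 194.5800 → up 268.5204 (V=18.8700), down 173.1762 (V=137.2100). Price 72.9131; hedge Δ=-1.2412, bond B=314.4233.
  t=0,j=0: stock 141.0000 → up 194.5800 (V=72.9131), down 125.4900 (V=176.4040). Price 114.1309; hedge Δ=-1.4979, bond B=325.3368.
As a check, the time-0 holding Δ(0,0)·S0 + B(0,0) comes to 114.1309 — exactly V0.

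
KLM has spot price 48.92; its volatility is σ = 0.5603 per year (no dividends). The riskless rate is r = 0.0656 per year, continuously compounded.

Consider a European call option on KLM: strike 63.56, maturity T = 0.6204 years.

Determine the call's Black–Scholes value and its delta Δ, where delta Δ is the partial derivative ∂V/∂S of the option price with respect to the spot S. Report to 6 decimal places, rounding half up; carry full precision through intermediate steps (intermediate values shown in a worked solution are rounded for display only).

σ√T = 0.5603·√0.6204 = 0.441323
d₁ = (ln(S/K) + (r+σ²/2)T) / (σ√T) = (ln(48.92/63.56) + (0.0656+0.5603²/2)·0.6204) / 0.441323 = (-0.261798 + 0.138081) / 0.441323 = -0.280332
d₂ = d₁ − σ√T = -0.280332 − 0.441323 = -0.721655
e^{−rT} = 0.960119
N(d₁) = 0.389612,  N(d₂) = 0.235253
Call price V = S·N(d₁) − K·e^{−rT}·N(d₂) = 19.059795 − 14.356375 = 4.703420
Δ = N(d₁) = 0.389612

price = 4.703420
Δ = 0.389612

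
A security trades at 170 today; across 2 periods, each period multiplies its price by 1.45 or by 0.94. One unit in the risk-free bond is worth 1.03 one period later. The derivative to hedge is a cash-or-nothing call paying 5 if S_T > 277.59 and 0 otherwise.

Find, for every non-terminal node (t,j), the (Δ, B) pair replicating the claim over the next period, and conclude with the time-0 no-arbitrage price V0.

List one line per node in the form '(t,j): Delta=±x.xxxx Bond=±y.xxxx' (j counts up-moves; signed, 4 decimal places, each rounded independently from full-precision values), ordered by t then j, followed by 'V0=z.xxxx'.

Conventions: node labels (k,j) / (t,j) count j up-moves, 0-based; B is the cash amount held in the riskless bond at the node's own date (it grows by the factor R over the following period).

(0,0): Delta=0.0099 Bond=-1.5329
(1,0): Delta=0.0000 Bond=0.0000
(1,1): Delta=0.0398 Bond=-8.9473
V0=0.1468

The replicating-portfolio and risk-neutral prices coincide; use p* = (1.03−0.94)/(1.45−0.94) = 0.1765 for the latter.
Expiry values: V(2,0)=0.0000, V(2,1)=0.0000, V(2,2)=5.0000
  t=1,j=0: stock 159.8000 → up 231.7100 (V=0.0000), down 150.2120 (V=0.0000). Price 0.0000; hedge Δ=0.0000, bond B=0.0000.
  t=1,j=1: stock 246.5000 → up 357.4250 (V=5.0000), down 231.7100 (V=0.0000). Price 0.8567; hedge Δ=0.0398, bond B=-8.9473.
  t=0,j=0: stock 170.0000 → up 246.5000 (V=0.8567), down 159.8000 (V=0.0000). Price 0.1468; hedge Δ=0.0099, bond B=-1.5329.
Sanity check at the root: Δ(0,0)·S0 + B(0,0) reproduces V0 = 0.1468.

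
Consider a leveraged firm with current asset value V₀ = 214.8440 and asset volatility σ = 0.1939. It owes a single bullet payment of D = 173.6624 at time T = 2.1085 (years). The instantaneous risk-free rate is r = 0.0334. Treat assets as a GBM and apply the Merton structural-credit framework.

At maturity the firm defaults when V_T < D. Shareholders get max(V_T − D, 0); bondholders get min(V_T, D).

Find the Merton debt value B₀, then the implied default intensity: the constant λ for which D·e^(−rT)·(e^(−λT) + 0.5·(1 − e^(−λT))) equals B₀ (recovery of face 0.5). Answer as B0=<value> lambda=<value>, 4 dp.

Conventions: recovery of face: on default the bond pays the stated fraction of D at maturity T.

B0=157.5550 lambda=0.0259

With assets at 214.8440 and a single debt payment of 173.6624 at 2.1085 years:
d₁ = [ln(V₀/D) + (r + σ²/2)T] / (σ√T)
   = [ln(214.8440/173.6624) + (0.0334 + 0.5·0.1939²)·2.1085] / (0.1939·√2.1085)
   = [0.212799 + 0.110061] / 0.281556 = 1.146699
d₂ = d₁ − σ√T = 1.146699 − 0.281556 = 0.865143
N(d₁) = 0.874247,  N(d₂) = 0.806520,  e^(−rT) = 0.931999
E₀ = V₀·N(d₁) − D·e^(−rT)·N(d₂)
   = 214.8440·0.874247 − 173.6624·0.931999·0.806520 = 57.288956
B₀ = V₀ − E₀ = 214.8440 − 57.288956 = 157.555044
e^(−λT) = (B₀·e^(rT)/D − 0.5)/(1 − 0.5) = (157.5550·1.072963/173.6624 − 0.5)/0.5 = 0.94688858
λ = −ln(0.94688858)/2.1085 = 0.025883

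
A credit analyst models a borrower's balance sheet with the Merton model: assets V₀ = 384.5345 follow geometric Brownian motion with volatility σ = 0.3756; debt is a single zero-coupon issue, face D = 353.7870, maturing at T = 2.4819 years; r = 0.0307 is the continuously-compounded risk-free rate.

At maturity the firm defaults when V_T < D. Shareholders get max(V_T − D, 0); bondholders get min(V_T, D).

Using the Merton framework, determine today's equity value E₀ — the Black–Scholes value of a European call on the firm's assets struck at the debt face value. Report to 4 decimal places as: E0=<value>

Equity is a call on the firm's assets struck at D = 353.7870:
d₁ = [ln(V₀/D) + (r + σ²/2)T] / (σ√T)
   = [ln(384.5345/353.7870) + (0.0307 + 0.5·0.3756²)·2.4819] / (0.3756·√2.4819)
   = [0.083338 + 0.251262] / 0.591722 = 0.565469
d₂ = d₁ − σ√T = 0.565469 − 0.591722 = -0.026253
N(d₁) = 0.714122,  N(d₂) = 0.489528,  e^(−rT) = 0.926636
E₀ = V₀·N(d₁) − D·e^(−rT)·N(d₂)
   = 384.5345·0.714122 − 353.7870·0.926636·0.489528 = 114.122001

E0=114.1220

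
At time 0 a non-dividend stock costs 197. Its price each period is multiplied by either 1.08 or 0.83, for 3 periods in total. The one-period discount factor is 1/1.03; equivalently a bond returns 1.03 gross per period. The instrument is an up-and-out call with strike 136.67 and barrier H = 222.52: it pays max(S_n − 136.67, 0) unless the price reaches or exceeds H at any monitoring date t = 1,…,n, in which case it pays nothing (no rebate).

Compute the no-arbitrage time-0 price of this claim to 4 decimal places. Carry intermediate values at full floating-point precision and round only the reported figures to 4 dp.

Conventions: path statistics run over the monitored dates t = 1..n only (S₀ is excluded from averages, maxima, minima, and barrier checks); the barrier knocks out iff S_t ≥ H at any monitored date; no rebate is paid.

price = 13.5320

With p* = (R−d)/(u−d) = 0.8000, sum probability × payoff across the paths and divide by R^3.
Enumerate all 2^3 = 8 price paths (U = up ×1.08, D = down ×0.83); each path with k up-moves has probability p*^k·(1−p*)^(3−k).
DDD: M=163.5100, payoff=0.0000, prob=0.008000
UDD: M=212.7600, payoff=9.9004, prob=0.032000
DUD: M=176.5908, payoff=9.9004, prob=0.032000
UUD: M=229.7808, payoff=0.0000, prob=0.128000
DDU: M=163.5100, payoff=9.9004, prob=0.032000
UDU: M=212.7600, payoff=54.0481, prob=0.128000
DUU: M=190.7181, payoff=54.0481, prob=0.128000
UUU: M=248.1633, payoff=0.0000, prob=0.512000
Price = Σ prob·payoff / R^3 = 14.786739 / 1.092727 = 13.5320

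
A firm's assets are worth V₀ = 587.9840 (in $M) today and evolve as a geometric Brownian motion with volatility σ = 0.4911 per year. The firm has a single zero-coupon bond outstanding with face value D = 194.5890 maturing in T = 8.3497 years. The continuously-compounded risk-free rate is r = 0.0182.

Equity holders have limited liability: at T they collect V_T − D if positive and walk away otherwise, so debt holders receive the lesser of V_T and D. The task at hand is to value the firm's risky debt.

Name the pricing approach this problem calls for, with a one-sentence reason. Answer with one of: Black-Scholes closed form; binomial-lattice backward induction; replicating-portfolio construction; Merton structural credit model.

Key observation: a levered firm with one bullet debt due at 8.3497 years is the canonical structural-credit setup: equity is a call on the firm's assets struck at the face value.

framework: Merton structural credit model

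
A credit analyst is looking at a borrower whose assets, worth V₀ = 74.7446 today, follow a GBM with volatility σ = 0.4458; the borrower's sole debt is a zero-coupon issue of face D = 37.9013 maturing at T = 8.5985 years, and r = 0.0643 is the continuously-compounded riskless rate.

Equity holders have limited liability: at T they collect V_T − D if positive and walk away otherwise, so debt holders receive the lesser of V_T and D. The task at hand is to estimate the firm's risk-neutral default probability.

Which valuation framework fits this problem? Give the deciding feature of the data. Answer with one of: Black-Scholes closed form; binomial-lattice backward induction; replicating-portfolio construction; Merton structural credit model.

Key observation: the data describe a firm's assets (V₀ = 74.7446, GBM) and a single zero-coupon debt of face 37.9013, so credit quantities follow from equity-as-call in the structural model.

framework: Merton structural credit model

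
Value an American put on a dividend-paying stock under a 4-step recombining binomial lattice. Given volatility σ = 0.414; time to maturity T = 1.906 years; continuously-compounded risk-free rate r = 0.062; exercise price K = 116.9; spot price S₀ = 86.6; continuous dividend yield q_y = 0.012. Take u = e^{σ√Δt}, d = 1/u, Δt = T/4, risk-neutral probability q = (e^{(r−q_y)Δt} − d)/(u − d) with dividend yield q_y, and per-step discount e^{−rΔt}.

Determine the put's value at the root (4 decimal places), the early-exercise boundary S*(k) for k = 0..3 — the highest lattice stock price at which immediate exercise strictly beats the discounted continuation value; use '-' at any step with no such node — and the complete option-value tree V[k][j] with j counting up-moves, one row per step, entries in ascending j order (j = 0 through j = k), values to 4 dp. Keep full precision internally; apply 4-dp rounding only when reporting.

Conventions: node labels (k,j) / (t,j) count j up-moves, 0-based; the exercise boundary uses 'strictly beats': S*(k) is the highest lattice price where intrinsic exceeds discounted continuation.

price = 36.2329
boundary = - 65.0737 48.8982 65.0737
tree:
36.2329
51.8263 21.0031
68.0018 33.7513 8.0032
80.1566 51.8263 15.5723 0.0000
89.2899 68.0018 30.3000 0.0000 0.0000

Δt=0.47650, u=1.33080, d=0.75143, q=0.47065, disc=e^(-rΔt)=0.97089
k=4 terminal: V=max(K-S,0) → 89.2899 68.0018 30.3000 0.0000 0.0000
k=3: j=0 S=36.7434 intr=80.1566 cont=76.9630 V=80.1566[EX]; j=1 S=65.0737 intr=51.8263 cont=48.7943 V=51.8263[EX]; j=2 S=115.2472 intr=1.6528 cont=15.5723 V=15.5723[hold]; j=3 S=204.1061 intr=0.0000 cont=0.0000 V=0.0000[hold]  S*(3)=65.0737
k=2: j=0 S=48.8982 intr=68.0018 cont=64.8776 V=68.0018[EX]; j=1 S=86.6000 intr=30.3000 cont=33.7513 V=33.7513[hold]; j=2 S=153.3710 intr=0.0000 cont=8.0032 V=8.0032[hold]  S*(2)=48.8982
k=1: j=0 S=65.0737 intr=51.8263 cont=50.3714 V=51.8263[EX]; j=1 S=115.2472 intr=1.6528 cont=21.0031 V=21.0031[hold]  S*(1)=65.0737
k=0: j=0 S=86.6000 intr=30.3000 cont=36.2329 V=36.2329[hold]  S*(0)=-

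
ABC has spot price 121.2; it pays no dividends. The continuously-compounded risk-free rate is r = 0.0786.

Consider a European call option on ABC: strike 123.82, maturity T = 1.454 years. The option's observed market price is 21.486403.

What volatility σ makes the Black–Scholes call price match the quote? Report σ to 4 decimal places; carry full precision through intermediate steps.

sigma = 0.2801

At σ = 0.2801 the Black–Scholes value reproduces the quote:
σ√T = 0.2801·√1.454 = 0.337750
d₁ = (ln(S/K) + (r+σ²/2)T) / (σ√T) = (ln(121.2/123.82) + (0.0786+0.2801²/2)·1.454) / 0.337750 = (-0.021387 + 0.171322) / 0.337750 = 0.443923
d₂ = d₁ − σ√T = 0.443923 − 0.337750 = 0.106173
e^{−rT} = 0.892004
N(d₁) = 0.671451,  N(d₂) = 0.542278
V = S·N(d₁) − K·e^{−rT}·N(d₂) = 81.379861 − 59.893458 = 21.486403 (equal to the quote); since ∂V/∂σ > 0 for all σ, the implied volatility is unique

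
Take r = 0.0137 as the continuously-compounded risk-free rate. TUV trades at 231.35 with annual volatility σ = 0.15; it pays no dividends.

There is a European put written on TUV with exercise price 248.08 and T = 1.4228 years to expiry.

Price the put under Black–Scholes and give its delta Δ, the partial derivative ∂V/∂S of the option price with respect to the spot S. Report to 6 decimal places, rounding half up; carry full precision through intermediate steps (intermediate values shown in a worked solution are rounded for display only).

σ√T = 0.15·√1.4228 = 0.178922
d₁ = (ln(S/K) + (r+σ²/2)T) / (σ√T) = (ln(231.35/248.08) + (0.0137+0.15²/2)·1.4228) / 0.178922 = (-0.069820 + 0.035499) / 0.178922 = -0.191820
d₂ = d₁ − σ√T = -0.191820 − 0.178922 = -0.370741
e^{−rT} = 0.980696
N(−d₁) = 0.576058,  N(−d₂) = 0.644585
Put price V = K·e^{−rT}·N(−d₂) − S·N(−d₁) = 156.821810 − 133.271073 = 23.550737
Δ = −N(−d₁) = -0.576058

price = 23.550737
Δ = -0.576058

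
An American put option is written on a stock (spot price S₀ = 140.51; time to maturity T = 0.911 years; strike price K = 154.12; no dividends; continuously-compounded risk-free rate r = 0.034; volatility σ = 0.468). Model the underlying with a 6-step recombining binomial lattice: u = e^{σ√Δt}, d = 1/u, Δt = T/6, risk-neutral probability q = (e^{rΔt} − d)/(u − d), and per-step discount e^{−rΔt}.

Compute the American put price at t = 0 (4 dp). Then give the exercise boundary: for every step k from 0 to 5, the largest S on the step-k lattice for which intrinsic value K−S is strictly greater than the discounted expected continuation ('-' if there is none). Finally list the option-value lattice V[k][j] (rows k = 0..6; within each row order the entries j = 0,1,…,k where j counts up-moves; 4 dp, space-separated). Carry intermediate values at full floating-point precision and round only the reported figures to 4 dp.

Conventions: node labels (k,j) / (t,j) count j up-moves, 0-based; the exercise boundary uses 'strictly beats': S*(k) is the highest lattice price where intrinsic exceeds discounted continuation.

price = 31.6118
boundary = - - - 81.3043 97.5689 117.0872
tree:
31.6118
43.3725 18.6267
57.4136 27.9319 8.2822
72.8157 40.5848 13.8945 2.0104
86.3690 56.5511 22.9304 3.8031 0.0000
97.6630 72.8157 37.0328 7.1945 0.0000 0.0000
107.0743 86.3690 56.5511 13.6100 0.0000 0.0000 0.0000

Δt=0.15183  u=1.20005  d=0.83330  q=0.46865  discount=0.99485
step 6 (expiry): payoffs max(K−S,0) = 107.0743 86.3690 56.5511 13.6100 0.0000 0.0000 0.0000
step 5: (k=5,j=0): S=56.4570, K−S=97.6630, hold=96.8694 ⇒ V=97.6630 exercise | (k=5,j=1): S=81.3043, K−S=72.8157, hold=72.0221 ⇒ V=72.8157 exercise | (k=5,j=2): S=117.0872, K−S=37.0328, hold=36.2393 ⇒ V=37.0328 exercise | (k=5,j=3): S=168.6185, K−S=0.0000, hold=7.1945 ⇒ V=7.1945 continue | (k=5,j=4): S=242.8292, K−S=0.0000, hold=0.0000 ⇒ V=0.0000 continue | (k=5,j=5): S=349.7009, K−S=0.0000, hold=0.0000 ⇒ V=0.0000 continue  boundary S*=117.0872
step 4: (k=4,j=0): S=67.7510, K−S=86.3690, hold=85.5755 ⇒ V=86.3690 exercise | (k=4,j=1): S=97.5689, K−S=56.5511, hold=55.7575 ⇒ V=56.5511 exercise | (k=4,j=2): S=140.5100, K−S=13.6100, hold=22.9304 ⇒ V=22.9304 continue | (k=4,j=3): S=202.3499, K−S=0.0000, hold=3.8031 ⇒ V=3.8031 continue | (k=4,j=4): S=291.4063, K−S=0.0000, hold=0.0000 ⇒ V=0.0000 continue  boundary S*=97.5689
step 3: (k=3,j=0): S=81.3043, K−S=72.8157, hold=72.0221 ⇒ V=72.8157 exercise | (k=3,j=1): S=117.0872, K−S=37.0328, hold=40.5848 ⇒ V=40.5848 continue | (k=3,j=2): S=168.6185, K−S=0.0000, hold=13.8945 ⇒ V=13.8945 continue | (k=3,j=3): S=242.8292, K−S=0.0000, hold=2.0104 ⇒ V=2.0104 continue  boundary S*=81.3043
step 2: (k=2,j=0): S=97.5689, K−S=56.5511, hold=57.4136 ⇒ V=57.4136 continue | (k=2,j=1): S=140.5100, K−S=13.6100, hold=27.9319 ⇒ V=27.9319 continue | (k=2,j=2): S=202.3499, K−S=0.0000, hold=8.2822 ⇒ V=8.2822 continue  boundary S*=-
step 1: (k=1,j=0): S=117.0872, K−S=37.0328, hold=43.3725 ⇒ V=43.3725 continue | (k=1,j=1): S=168.6185, K−S=0.0000, hold=18.6267 ⇒ V=18.6267 continue  boundary S*=-
step 0: (k=0,j=0): S=140.5100, K−S=13.6100, hold=31.6118 ⇒ V=31.6118 continue  boundary S*=-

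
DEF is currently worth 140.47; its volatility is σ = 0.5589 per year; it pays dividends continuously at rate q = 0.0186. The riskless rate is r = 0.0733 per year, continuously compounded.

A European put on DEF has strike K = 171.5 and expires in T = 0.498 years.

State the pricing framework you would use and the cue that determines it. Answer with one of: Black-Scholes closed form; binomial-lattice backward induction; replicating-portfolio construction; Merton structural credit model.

Key observation: a European claim on DEF (strike 171.5) — a lognormal (GBM) underlying with constant rate and volatility — has an exact closed-form value; no lattice or capital structure is involved.

framework: Black-Scholes closed form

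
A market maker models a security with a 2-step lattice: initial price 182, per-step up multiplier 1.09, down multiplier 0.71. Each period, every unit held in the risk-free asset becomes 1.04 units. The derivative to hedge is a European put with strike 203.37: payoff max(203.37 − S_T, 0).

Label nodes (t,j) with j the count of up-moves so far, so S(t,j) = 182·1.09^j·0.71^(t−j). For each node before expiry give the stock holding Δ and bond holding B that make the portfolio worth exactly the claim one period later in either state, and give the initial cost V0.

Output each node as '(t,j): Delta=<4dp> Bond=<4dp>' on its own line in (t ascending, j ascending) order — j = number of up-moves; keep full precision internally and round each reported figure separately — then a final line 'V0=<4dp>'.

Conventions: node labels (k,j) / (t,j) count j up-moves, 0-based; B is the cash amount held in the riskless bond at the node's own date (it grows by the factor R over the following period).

(0,0): Delta=-0.8447 Bond=168.7286
(1,0): Delta=-1.0000 Bond=195.5481
(1,1): Delta=-0.8294 Bond=172.4368
V0=14.9967

Arbitrage-free pricing uses the up-move probability p* = (R−d)/(u−d) = 0.8684, discounting each step at R = 1.04.
Terminal payoffs: V(2,0)=111.6238, V(2,1)=62.5202, V(2,2)=0.0000
  t=1,j=0: stock 129.2200 → up 140.8498 (V=62.5202), down 91.7462 (V=111.6238). Price 66.3281; hedge Δ=-1.0000, bond B=195.5481.
  t=1,j=1: stock 198.3800 → up 216.2342 (V=0.0000), down 140.8498 (V=62.5202). Price 7.9099; hedge Δ=-0.8294, bond B=172.4368.
  t=0,j=0: stock 182.0000 → up 198.3800 (V=7.9099), down 129.2200 (V=66.3281). Price 14.9967; hedge Δ=-0.8447, bond B=168.7286.
Verification: the root portfolio costs Δ(0,0)·S0 + B(0,0) = 14.9967, matching V0.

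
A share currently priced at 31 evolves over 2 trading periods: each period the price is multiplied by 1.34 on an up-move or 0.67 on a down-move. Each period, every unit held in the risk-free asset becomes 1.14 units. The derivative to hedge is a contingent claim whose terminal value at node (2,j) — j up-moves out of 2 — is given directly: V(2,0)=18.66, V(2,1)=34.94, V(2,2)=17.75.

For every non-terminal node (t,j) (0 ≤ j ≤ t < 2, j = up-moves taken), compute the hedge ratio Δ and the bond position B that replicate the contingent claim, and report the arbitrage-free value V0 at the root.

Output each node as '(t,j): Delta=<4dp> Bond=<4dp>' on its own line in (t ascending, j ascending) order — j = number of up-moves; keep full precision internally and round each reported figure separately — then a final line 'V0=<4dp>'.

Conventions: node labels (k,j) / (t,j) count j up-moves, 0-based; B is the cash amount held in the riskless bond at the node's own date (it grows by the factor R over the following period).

(0,0): Delta=-0.3040 Bond=28.6852
(1,0): Delta=1.1699 Bond=2.0877
(1,1): Delta=-0.6176 Bond=45.7281
V0=19.2600

Arbitrage-free pricing uses the up-move probability p* = (R−d)/(u−d) = 0.7015, discounting each step at R = 1.14.
Payoffs at expiry: V(2,0)=18.6600, V(2,1)=34.9400, V(2,2)=17.7500
(1,0): S=20.7700. Δ = (V_up−V_dn)/(S_up−S_dn) = (34.9400−18.6600)/(27.8318−13.9159) = 1.1699. V = [p*·34.9400 + (1−p*)·18.6600]/1.14 = 26.3862. B = V − Δ·S = 2.0877.
(1,1): S=41.5400. Δ = (V_up−V_dn)/(S_up−S_dn) = (17.7500−34.9400)/(55.6636−27.8318) = -0.6176. V = [p*·17.7500 + (1−p*)·34.9400]/1.14 = 20.0714. B = V − Δ·S = 45.7281.
(0,0): S=31.0000. Δ = (V_up−V_dn)/(S_up−S_dn) = (20.0714−26.3862)/(41.5400−20.7700) = -0.3040. V = [p*·20.0714 + (1−p*)·26.3862]/1.14 = 19.2600. B = V − Δ·S = 28.6852.
Sanity check at the root: Δ(0,0)·S0 + B(0,0) reproduces V0 = 19.2600.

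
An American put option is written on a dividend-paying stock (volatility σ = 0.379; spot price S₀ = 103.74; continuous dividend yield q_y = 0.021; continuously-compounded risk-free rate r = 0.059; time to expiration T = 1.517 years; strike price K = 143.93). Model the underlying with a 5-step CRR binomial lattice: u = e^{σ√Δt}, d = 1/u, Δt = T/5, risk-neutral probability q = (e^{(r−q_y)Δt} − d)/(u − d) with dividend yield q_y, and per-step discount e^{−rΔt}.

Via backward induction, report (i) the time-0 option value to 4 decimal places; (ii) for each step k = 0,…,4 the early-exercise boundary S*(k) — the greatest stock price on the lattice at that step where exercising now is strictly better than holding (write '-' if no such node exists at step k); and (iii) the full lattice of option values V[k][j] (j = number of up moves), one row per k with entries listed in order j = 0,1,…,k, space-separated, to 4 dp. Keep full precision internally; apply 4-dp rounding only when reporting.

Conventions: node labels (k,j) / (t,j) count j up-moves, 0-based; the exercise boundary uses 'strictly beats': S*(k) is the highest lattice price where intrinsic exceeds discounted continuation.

price = 44.1372
boundary = - 84.1944 68.3313 84.1944 103.7400
tree:
44.1372
59.7356 28.6125
75.5987 42.2528 14.6576
88.4730 59.7356 24.5787 4.2740
98.9216 75.5987 40.1900 8.2970 0.0000
107.4017 88.4730 59.7356 16.1069 0.0000 0.0000

Δt=0.30340, u=1.23215, d=0.81159, q=0.47557, disc=e^(-rΔt)=0.98226
k=5 terminal: V=max(K-S,0) → 107.4017 88.4730 59.7356 16.1069 0.0000 0.0000
k=4: j=0 S=45.0084 intr=98.9216 cont=96.6540 V=98.9216[EX]; j=1 S=68.3313 intr=75.5987 cont=73.4792 V=75.5987[EX]; j=2 S=103.7400 intr=40.1900 cont=38.2954 V=40.1900[EX]; j=3 S=157.4972 intr=0.0000 cont=8.2970 V=8.2970[hold]; j=4 S=239.1108 intr=0.0000 cont=0.0000 V=0.0000[hold]  S*(4)=103.7400
k=3: j=0 S=55.4570 intr=88.4730 cont=86.2717 V=88.4730[EX]; j=1 S=84.1944 intr=59.7356 cont=57.7169 V=59.7356[EX]; j=2 S=127.8231 intr=16.1069 cont=24.5787 V=24.5787[hold]; j=3 S=194.0600 intr=0.0000 cont=4.2740 V=4.2740[hold]  S*(3)=84.1944
k=2: j=0 S=68.3313 intr=75.5987 cont=73.4792 V=75.5987[EX]; j=1 S=103.7400 intr=40.1900 cont=42.2528 V=42.2528[hold]; j=2 S=157.4972 intr=0.0000 cont=14.6576 V=14.6576[hold]  S*(2)=68.3313
k=1: j=0 S=84.1944 intr=59.7356 cont=58.6805 V=59.7356[EX]; j=1 S=127.8231 intr=16.1069 cont=28.6125 V=28.6125[hold]  S*(1)=84.1944
k=0: j=0 S=103.7400 intr=40.1900 cont=44.1372 V=44.1372[hold]  S*(0)=-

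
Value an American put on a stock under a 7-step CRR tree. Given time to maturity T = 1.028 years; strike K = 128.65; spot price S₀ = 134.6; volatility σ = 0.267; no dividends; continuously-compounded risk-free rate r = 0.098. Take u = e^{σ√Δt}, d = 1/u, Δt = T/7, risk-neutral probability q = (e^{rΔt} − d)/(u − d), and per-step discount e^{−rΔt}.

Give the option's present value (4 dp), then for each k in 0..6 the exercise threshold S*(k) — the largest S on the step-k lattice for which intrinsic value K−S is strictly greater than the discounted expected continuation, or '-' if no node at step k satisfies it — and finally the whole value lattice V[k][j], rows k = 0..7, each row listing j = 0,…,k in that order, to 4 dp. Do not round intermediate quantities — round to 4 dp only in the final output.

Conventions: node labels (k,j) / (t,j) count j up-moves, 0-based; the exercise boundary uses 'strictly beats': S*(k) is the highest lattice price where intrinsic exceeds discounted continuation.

price = 7.4682
boundary = - - - 99.0227 109.6911 99.0227 109.6911
tree:
7.4682
12.2305 3.6935
19.3969 6.5765 1.3863
29.6273 11.3770 2.7461 0.2885
39.2582 18.9589 5.3537 0.6436 0.0000
47.9523 29.6273 10.2206 1.4354 0.0000 0.0000
55.8009 39.2582 18.9589 3.2017 0.0000 0.0000 0.0000
62.8862 47.9523 29.6273 7.1411 0.0000 0.0000 0.0000 0.0000

params: Δt=0.14686 u=1.10774 d=0.90274 q=0.54516 e^(-rΔt)=0.98571
t_7 payoffs: 62.8862 47.9523 29.6273 7.1411 0.0000 0.0000 0.0000 0.0000
t_6: node(6,0) S=72.8491 payoff=55.8009 vs cont=53.9627 → 55.8009 [stop]  node(6,1) S=89.3918 payoff=39.2582 vs cont=37.4199 → 39.2582 [stop]  node(6,2) S=109.6911 payoff=18.9589 vs cont=17.1206 → 18.9589 [stop]  node(6,3) S=134.6000 payoff=0.0000 vs cont=3.2017 → 3.2017 [wait]  node(6,4) S=165.1653 payoff=0.0000 vs cont=0.0000 → 0.0000 [wait]  node(6,5) S=202.6714 payoff=0.0000 vs cont=0.0000 → 0.0000 [wait]  node(6,6) S=248.6944 payoff=0.0000 vs cont=0.0000 → 0.0000 [wait]  ⇒ S*(6)=109.6911
t_5: node(5,0) S=80.6977 payoff=47.9523 vs cont=46.1141 → 47.9523 [stop]  node(5,1) S=99.0227 payoff=29.6273 vs cont=27.7891 → 29.6273 [stop]  node(5,2) S=121.5089 payoff=7.1411 vs cont=10.2206 → 10.2206 [wait]  node(5,3) S=149.1015 payoff=0.0000 vs cont=1.4354 → 1.4354 [wait]  node(5,4) S=182.9598 payoff=0.0000 vs cont=0.0000 → 0.0000 [wait]  node(5,5) S=224.5067 payoff=0.0000 vs cont=0.0000 → 0.0000 [wait]  ⇒ S*(5)=99.0227
t_4: node(4,0) S=89.3918 payoff=39.2582 vs cont=37.4199 → 39.2582 [stop]  node(4,1) S=109.6911 payoff=18.9589 vs cont=18.7755 → 18.9589 [stop]  node(4,2) S=134.6000 payoff=0.0000 vs cont=5.3537 → 5.3537 [wait]  node(4,3) S=165.1653 payoff=0.0000 vs cont=0.6436 → 0.6436 [wait]  node(4,4) S=202.6714 payoff=0.0000 vs cont=0.0000 → 0.0000 [wait]  ⇒ S*(4)=109.6911
t_3: node(3,0) S=99.0227 payoff=29.6273 vs cont=27.7891 → 29.6273 [stop]  node(3,1) S=121.5089 payoff=7.1411 vs cont=11.3770 → 11.3770 [wait]  node(3,2) S=149.1015 payoff=0.0000 vs cont=2.7461 → 2.7461 [wait]  node(3,3) S=182.9598 payoff=0.0000 vs cont=0.2885 → 0.2885 [wait]  ⇒ S*(3)=99.0227
t_2: node(2,0) S=109.6911 payoff=18.9589 vs cont=19.3969 → 19.3969 [wait]  node(2,1) S=134.6000 payoff=0.0000 vs cont=6.5765 → 6.5765 [wait]  node(2,2) S=165.1653 payoff=0.0000 vs cont=1.3863 → 1.3863 [wait]  ⇒ S*(2)=-
t_1: node(1,0) S=121.5089 payoff=7.1411 vs cont=12.2305 → 12.2305 [wait]  node(1,1) S=149.1015 payoff=0.0000 vs cont=3.6935 → 3.6935 [wait]  ⇒ S*(1)=-
t_0: node(0,0) S=134.6000 payoff=0.0000 vs cont=7.4682 → 7.4682 [wait]  ⇒ S*(0)=-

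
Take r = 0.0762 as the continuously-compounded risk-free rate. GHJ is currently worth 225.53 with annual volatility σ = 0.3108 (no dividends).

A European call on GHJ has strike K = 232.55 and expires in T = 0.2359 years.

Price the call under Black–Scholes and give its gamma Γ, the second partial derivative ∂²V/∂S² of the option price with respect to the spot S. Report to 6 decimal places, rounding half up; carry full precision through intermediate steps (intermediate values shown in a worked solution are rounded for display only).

price = 12.264996
Γ = 0.011718

σ√T = 0.3108·√0.2359 = 0.150954
d₁ = (ln(S/K) + (r+σ²/2)T) / (σ√T) = (ln(225.53/232.55) + (0.0762+0.3108²/2)·0.2359) / 0.150954 = (-0.030652 + 0.029369) / 0.150954 = -0.008499
d₂ = d₁ − σ√T = -0.008499 − 0.150954 = -0.159453
e^{−rT} = 0.982185
N(d₁) = 0.496610,  N(d₂) = 0.436656
Call price V = S·N(d₁) − K·e^{−rT}·N(d₂) = 112.000352 − 99.735356 = 12.264996
φ(d₁) = (1/√(2π))·e^{−d₁²/2} = 0.398928
Γ = φ(d₁) / (S·σ·√T) = 0.011718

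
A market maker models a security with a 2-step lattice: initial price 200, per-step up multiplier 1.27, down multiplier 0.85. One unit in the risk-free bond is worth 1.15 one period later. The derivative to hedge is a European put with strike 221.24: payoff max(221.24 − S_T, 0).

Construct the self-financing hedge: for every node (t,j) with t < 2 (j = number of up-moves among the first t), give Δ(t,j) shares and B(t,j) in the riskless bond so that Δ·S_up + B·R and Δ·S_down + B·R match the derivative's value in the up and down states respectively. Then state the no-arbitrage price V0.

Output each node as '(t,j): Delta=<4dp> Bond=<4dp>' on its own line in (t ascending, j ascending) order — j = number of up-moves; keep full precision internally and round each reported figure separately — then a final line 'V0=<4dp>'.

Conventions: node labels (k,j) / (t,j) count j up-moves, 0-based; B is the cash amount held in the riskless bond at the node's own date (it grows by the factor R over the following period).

Risk-neutral probability p* = (R−d)/(u−d) = (1.15−0.85)/(1.27−0.85) = 0.7143.
Terminal payoffs: V(2,0)=76.7400, V(2,1)=5.3400, V(2,2)=0.0000
  t=1,j=0: stock 170.0000 → up 215.9000 (V=5.3400), down 144.5000 (V=76.7400). Price 22.3826; hedge Δ=-1.0000, bond B=192.3826.
  t=1,j=1: stock 254.0000 → up 322.5800 (V=0.0000), down 215.9000 (V=5.3400). Price 1.3267; hedge Δ=-0.0501, bond B=14.0410.
  t=0,j=0: stock 200.0000 → up 254.0000 (V=1.3267), down 170.0000 (V=22.3826). Price 6.3849; hedge Δ=-0.2507, bond B=56.5180.
Verification: the root portfolio costs Δ(0,0)·S0 + B(0,0) = 6.3849, matching V0.

(0,0): Delta=-0.2507 Bond=56.5180
(1,0): Delta=-1.0000 Bond=192.3826
(1,1): Delta=-0.0501 Bond=14.0410
V0=6.3849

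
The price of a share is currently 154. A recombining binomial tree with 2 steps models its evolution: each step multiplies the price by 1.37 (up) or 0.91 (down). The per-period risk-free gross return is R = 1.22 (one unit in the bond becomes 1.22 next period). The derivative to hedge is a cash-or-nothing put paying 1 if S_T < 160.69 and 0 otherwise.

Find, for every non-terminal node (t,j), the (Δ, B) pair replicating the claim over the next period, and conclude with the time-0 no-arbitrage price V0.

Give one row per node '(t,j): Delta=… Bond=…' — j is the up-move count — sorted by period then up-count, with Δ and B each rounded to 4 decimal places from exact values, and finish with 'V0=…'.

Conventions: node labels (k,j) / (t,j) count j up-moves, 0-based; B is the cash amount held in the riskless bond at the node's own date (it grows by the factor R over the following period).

(0,0): Delta=-0.0038 Bond=0.6525
(1,0): Delta=-0.0155 Bond=2.4412
(1,1): Delta=0.0000 Bond=0.0000
V0=0.0714

Since d<R<u, set p* = (R−d)/(u−d) = 0.6739; price each node as the discounted p*-expectation of its children.
Expiry values: V(2,0)=1.0000, V(2,1)=0.0000, V(2,2)=0.0000
(1,0): S=140.1400. Δ = (V_up−V_dn)/(S_up−S_dn) = (0.0000−1.0000)/(191.9918−127.5274) = -0.0155. V = [p*·0.0000 + (1−p*)·1.0000]/1.22 = 0.2673. B = V − Δ·S = 2.4412.
(1,1): S=210.9800. Δ = (V_up−V_dn)/(S_up−S_dn) = (0.0000−0.0000)/(289.0426−191.9918) = 0.0000. V = [p*·0.0000 + (1−p*)·0.0000]/1.22 = 0.0000. B = V − Δ·S = 0.0000.
(0,0): S=154.0000. Δ = (V_up−V_dn)/(S_up−S_dn) = (0.0000−0.2673)/(210.9800−140.1400) = -0.0038. V = [p*·0.0000 + (1−p*)·0.2673]/1.22 = 0.0714. B = V − Δ·S = 0.6525.
Sanity check at the root: Δ(0,0)·S0 + B(0,0) reproduces V0 = 0.0714.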